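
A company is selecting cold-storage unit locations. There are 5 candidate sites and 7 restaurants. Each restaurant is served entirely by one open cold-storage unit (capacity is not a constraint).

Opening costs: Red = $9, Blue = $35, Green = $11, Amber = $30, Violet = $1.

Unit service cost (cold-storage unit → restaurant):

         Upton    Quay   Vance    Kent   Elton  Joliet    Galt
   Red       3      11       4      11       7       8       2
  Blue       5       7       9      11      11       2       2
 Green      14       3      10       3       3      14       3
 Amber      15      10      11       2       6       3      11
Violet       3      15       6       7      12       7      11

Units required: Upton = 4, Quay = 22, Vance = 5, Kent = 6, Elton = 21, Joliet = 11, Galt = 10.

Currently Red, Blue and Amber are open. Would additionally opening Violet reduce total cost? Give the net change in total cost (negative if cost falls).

Current service cost with {Red, Blue, Amber}: 366.
Adding Violet: each restaurant re-picks its cheapest; new service cost 366, saving 0.
Extra fixed cost: 1. Net change = 1 − 0 = 1.
(Totals: 440 → 441.)

No — net change +1 (cost rises by 1).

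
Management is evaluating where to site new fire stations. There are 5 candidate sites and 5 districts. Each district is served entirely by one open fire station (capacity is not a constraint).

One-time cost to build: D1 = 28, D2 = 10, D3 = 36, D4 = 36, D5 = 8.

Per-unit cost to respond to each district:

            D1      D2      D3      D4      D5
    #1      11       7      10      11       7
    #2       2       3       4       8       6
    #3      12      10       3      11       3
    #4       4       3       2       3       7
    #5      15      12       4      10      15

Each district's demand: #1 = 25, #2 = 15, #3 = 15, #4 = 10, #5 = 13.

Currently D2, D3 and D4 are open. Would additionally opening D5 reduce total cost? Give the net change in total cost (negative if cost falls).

Current service cost with {D2, D3, D4}: 337.
Adding D5: each district re-picks its cheapest; new service cost 337, saving 0.
Extra fixed cost: 8. Net change = 8 − 0 = 8.
(Totals: 419 → 427.)

No — net change +8 (cost rises by 8).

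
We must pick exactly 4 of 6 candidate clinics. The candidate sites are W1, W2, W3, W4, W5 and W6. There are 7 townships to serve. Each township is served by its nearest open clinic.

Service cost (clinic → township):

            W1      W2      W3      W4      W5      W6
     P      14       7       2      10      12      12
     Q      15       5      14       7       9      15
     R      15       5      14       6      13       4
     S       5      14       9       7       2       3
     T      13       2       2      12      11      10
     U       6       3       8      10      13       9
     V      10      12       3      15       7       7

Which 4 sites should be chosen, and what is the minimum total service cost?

Choose W2, W3, W5 and W6; total service cost 21.

With exactly 4 open, each township uses its cheapest among the chosen.
{W2, W3, W5, W6}: P→W3 2, Q→W2 5, R→W6 4, S→W5 2, T→W2 2, U→W2 3, V→W3 3. Service cost 21.
{W1, W2, W3, W5}: service cost 22
{W1, W2, W3, W6}: service cost 22
Among all 15 size-4 choices, {W2, W3, W5, W6} is lowest.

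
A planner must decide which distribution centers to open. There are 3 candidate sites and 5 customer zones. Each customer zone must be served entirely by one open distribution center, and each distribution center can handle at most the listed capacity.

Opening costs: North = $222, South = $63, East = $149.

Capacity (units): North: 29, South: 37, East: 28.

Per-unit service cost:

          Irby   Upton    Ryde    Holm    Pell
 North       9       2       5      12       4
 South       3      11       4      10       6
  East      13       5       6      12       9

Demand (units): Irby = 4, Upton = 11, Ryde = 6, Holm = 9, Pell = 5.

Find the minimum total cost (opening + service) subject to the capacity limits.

Minimum total cost: 340

Open {South}: Irby→South 3·4=12, Upton→South 11·11=121, Ryde→South 4·6=24, Holm→South 10·9=90, Pell→South 6·5=30.
Loads: South carries 35/37. Service 277; fixed 63; total 340.
Next best feasible plan costs 423.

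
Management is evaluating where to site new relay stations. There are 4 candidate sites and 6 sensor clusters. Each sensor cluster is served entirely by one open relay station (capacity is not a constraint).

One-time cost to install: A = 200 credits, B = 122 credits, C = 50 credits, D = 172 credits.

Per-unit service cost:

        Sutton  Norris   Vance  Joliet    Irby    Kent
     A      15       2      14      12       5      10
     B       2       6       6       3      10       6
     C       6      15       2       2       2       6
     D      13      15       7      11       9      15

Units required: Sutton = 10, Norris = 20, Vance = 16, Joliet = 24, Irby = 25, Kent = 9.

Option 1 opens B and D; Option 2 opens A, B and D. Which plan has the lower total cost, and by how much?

Option 1 is cheaper by 20.

Option 1: {B, D}: Sutton→B 2·10=20, Norris→B 6·20=120, Vance→B 6·16=96, Joliet→B 3·24=72, Irby→D 9·25=225, Kent→B 6·9=54. Service 587; fixed 294; total 881.
Option 2: {A, B, D}: Sutton→B 2·10=20, Norris→A 2·20=40, Vance→B 6·16=96, Joliet→B 3·24=72, Irby→A 5·25=125, Kent→B 6·9=54. Service 407; fixed 494; total 901.
Difference: |881 − 901| = 20.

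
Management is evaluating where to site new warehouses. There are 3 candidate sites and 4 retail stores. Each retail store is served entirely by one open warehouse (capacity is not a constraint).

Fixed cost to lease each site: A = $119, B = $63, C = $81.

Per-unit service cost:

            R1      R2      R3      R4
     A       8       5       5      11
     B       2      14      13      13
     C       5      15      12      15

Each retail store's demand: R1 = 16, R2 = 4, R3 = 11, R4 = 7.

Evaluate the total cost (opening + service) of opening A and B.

Each retail store is assigned to its cheapest site among the open ones.
{A, B}: R1→B 2·16=32, R2→A 5·4=20, R3→A 5·11=55, R4→A 11·7=77. Service 184; fixed 182; total 366.

Total cost: 366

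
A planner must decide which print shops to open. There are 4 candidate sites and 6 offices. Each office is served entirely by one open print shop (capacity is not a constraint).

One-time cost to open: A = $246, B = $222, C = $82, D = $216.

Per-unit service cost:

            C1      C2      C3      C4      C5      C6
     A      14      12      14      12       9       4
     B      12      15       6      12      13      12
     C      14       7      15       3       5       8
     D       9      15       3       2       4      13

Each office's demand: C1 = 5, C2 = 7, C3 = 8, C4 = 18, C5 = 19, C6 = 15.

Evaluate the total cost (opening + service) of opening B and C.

Each office is assigned to its cheapest site among the open ones.
{B, C}: C1→B 12·5=60, C2→C 7·7=49, C3→B 6·8=48, C4→C 3·18=54, C5→C 5·19=95, C6→C 8·15=120. Service 426; fixed 304; total 730.

Total cost: 730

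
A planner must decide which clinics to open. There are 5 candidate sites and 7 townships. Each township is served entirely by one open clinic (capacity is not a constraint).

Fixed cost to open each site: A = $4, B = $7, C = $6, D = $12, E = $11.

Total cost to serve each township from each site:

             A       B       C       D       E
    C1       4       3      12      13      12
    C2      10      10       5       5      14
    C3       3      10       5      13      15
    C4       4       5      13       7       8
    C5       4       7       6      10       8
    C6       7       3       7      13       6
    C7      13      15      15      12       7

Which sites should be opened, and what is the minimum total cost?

Open A only; minimum total cost 49.

For any fixed open set, each township goes to its cheapest open site; total = fixed + service.
{A}: C1→A 4, C2→A 10, C3→A 3, C4→A 4, C5→A 4, C6→A 7, C7→A 13. Service 45; fixed 4; total 49.
{A, C}: service 40 + fixed 10 = 50
{A, B}: service 40 + fixed 11 = 51
{A, B, C, D, E}: C1→B 3, C2→C 5, C3→A 3, C4→A 4, C5→A 4, C6→B 3, C7→E 7. Service 29; fixed 40; total 69.
No other subset beats 49.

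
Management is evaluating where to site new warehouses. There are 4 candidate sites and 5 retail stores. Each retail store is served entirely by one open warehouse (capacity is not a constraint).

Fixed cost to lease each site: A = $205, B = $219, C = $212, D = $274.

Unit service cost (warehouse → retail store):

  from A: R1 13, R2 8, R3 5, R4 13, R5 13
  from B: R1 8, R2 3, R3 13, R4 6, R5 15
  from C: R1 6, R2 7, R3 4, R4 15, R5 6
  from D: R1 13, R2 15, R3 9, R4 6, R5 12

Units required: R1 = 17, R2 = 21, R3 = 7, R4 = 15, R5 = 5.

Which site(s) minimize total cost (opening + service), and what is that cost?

Open B only; minimum total cost 674.

For any fixed open set, each retail store goes to its cheapest open site; total = fixed + service.
{B}: R1→B 8·17=136, R2→B 3·21=63, R3→B 13·7=91, R4→B 6·15=90, R5→B 15·5=75. Service 455; fixed 219; total 674.
{B, C}: service 313 + fixed 431 = 744
{C}: R1→C 6·17=102, R2→C 7·21=147, R3→C 4·7=28, R4→C 15·15=225, R5→C 6·5=30. Service 532; fixed 212; total 744.
{A, B, C, D}: service 313 + fixed 910 = 1223
No other subset beats 674.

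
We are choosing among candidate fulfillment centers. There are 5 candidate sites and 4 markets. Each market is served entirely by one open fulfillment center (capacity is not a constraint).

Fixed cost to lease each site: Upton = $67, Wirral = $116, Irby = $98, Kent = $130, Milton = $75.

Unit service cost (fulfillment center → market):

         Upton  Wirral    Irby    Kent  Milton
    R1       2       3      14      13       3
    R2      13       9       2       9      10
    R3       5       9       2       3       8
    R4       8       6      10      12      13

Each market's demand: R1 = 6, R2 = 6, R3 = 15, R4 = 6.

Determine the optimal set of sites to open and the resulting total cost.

Open Upton and Irby; minimum total cost 267.

For any fixed open set, each market goes to its cheapest open site; total = fixed + service.
{Upton, Irby}: R1→Upton 2·6=12, R2→Irby 2·6=12, R3→Irby 2·15=30, R4→Upton 8·6=48. Service 102; fixed 165; total 267.
{Upton}: service 213 + fixed 67 = 280
{Irby}: service 186 + fixed 98 = 284
{Upton, Wirral, Irby, Kent, Milton}: service 90 + fixed 486 = 576
No other subset beats 267.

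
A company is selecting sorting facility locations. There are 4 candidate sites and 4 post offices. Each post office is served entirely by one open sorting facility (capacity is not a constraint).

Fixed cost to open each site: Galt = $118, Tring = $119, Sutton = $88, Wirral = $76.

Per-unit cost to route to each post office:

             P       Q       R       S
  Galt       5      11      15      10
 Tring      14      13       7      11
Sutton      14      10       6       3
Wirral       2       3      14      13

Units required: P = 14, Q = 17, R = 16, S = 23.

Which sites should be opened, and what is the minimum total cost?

Open Sutton and Wirral; minimum total cost 408.

For any fixed open set, each post office goes to its cheapest open site; total = fixed + service.
{Sutton, Wirral}: P→Wirral 2·14=28, Q→Wirral 3·17=51, R→Sutton 6·16=96, S→Sutton 3·23=69. Service 244; fixed 164; total 408.
{Galt, Sutton, Wirral}: P→Wirral 2·14=28, Q→Wirral 3·17=51, R→Sutton 6·16=96, S→Sutton 3·23=69. Service 244; fixed 282; total 526.
{Tring, Sutton, Wirral}: P→Wirral 2·14=28, Q→Wirral 3·17=51, R→Sutton 6·16=96, S→Sutton 3·23=69. Service 244; fixed 283; total 527.
{Galt, Tring, Sutton, Wirral}: service 244 + fixed 401 = 645
No other subset beats 408.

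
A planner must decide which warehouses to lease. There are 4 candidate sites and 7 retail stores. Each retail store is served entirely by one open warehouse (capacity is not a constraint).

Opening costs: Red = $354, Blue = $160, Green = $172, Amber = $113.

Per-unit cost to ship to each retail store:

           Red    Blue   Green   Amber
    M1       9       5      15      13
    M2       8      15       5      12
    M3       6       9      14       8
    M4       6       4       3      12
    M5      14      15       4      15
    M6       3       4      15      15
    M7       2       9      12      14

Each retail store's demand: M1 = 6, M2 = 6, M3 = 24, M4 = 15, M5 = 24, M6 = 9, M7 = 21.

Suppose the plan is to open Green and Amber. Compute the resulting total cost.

Total cost: 1113

Each retail store is assigned to its cheapest site among the open ones.
{Green, Amber}: M1→Amber 13·6=78, M2→Green 5·6=30, M3→Amber 8·24=192, M4→Green 3·15=45, M5→Green 4·24=96, M6→Green 15·9=135, M7→Green 12·21=252. Service 828; fixed 285; total 1113.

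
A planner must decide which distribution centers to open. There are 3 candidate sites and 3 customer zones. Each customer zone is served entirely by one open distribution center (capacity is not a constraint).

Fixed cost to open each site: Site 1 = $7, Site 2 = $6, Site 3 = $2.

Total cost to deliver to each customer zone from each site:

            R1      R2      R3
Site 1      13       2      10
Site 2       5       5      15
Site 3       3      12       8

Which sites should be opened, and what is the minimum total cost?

For any fixed open set, each customer zone goes to its cheapest open site; total = fixed + service.
{Site 1, Site 3}: R1→Site 3 3, R2→Site 1 2, R3→Site 3 8. Service 13; fixed 9; total 22.
{Site 2, Site 3}: service 16 + fixed 8 = 24
{Site 3}: service 23 + fixed 2 = 25
{Site 1, Site 2, Site 3}: service 13 + fixed 15 = 28
(All 7 nonempty subsets were checked; Site 1 and Site 3 is lowest.)

Open Site 1 and Site 3; minimum total cost 22.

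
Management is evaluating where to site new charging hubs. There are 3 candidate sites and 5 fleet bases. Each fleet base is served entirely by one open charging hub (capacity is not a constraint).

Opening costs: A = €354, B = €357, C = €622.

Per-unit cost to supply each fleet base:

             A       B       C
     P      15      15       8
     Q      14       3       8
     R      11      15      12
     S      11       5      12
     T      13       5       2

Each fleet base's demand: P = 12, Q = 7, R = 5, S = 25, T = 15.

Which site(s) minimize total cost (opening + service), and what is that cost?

For any fixed open set, each fleet base goes to its cheapest open site; total = fixed + service.
{B}: P→B 15·12=180, Q→B 3·7=21, R→B 15·5=75, S→B 5·25=125, T→B 5·15=75. Service 476; fixed 357; total 833.
{A}: service 803 + fixed 354 = 1157
{C}: service 542 + fixed 622 = 1164
{A, B, C}: P→C 8·12=96, Q→B 3·7=21, R→A 11·5=55, S→B 5·25=125, T→C 2·15=30. Service 327; fixed 1333; total 1660.
(All 7 nonempty subsets were checked; B only is lowest.)

Open B only; minimum total cost 833.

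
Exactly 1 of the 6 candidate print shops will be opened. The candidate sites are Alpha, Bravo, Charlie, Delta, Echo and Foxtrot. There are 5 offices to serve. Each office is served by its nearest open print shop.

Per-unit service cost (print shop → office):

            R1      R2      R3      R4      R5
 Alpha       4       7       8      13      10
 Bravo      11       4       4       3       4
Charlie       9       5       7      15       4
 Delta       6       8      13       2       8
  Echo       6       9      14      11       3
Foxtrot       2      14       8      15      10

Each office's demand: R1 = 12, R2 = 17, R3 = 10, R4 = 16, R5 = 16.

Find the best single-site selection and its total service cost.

With exactly 1 open, each office uses its cheapest among the chosen.
{Bravo}: R1→Bravo 11·12=132, R2→Bravo 4·17=68, R3→Bravo 4·10=40, R4→Bravo 3·16=48, R5→Bravo 4·16=64. Service cost 352.
{Delta}: service cost 498
{Charlie}: service cost 567
Among all 6 size-1 choices, {Bravo} is lowest.

Choose Bravo only; total service cost 352.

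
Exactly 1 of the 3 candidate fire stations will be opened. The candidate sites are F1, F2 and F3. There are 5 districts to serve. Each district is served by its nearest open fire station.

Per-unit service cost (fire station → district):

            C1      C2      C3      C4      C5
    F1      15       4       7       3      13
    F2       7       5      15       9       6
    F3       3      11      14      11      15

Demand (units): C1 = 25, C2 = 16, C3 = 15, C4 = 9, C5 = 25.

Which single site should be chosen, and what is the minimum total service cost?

Choose F2 only; total service cost 711.

With exactly 1 open, each district uses its cheapest among the chosen.
{F2}: C1→F2 7·25=175, C2→F2 5·16=80, C3→F2 15·15=225, C4→F2 9·9=81, C5→F2 6·25=150. Service cost 711.
{F1}: service cost 896
{F3}: service cost 935
Among all 3 size-1 choices, {F2} is lowest.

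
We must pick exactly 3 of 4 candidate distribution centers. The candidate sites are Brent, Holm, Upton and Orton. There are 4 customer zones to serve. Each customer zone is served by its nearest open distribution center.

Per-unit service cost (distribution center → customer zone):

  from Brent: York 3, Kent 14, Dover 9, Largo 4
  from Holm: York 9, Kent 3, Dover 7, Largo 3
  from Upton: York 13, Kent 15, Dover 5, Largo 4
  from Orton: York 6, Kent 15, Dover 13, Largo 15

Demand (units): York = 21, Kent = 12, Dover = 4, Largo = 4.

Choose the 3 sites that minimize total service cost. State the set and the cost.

Choose Brent, Holm and Upton; total service cost 131.

With exactly 3 open, each customer zone uses its cheapest among the chosen.
{Brent, Holm, Upton}: York→Brent 3·21=63, Kent→Holm 3·12=36, Dover→Upton 5·4=20, Largo→Holm 3·4=12. Service cost 131.
{Brent, Holm, Orton}: service cost 139
{Holm, Upton, Orton}: service cost 194
Among all 4 size-3 choices, {Brent, Holm, Upton} is lowest.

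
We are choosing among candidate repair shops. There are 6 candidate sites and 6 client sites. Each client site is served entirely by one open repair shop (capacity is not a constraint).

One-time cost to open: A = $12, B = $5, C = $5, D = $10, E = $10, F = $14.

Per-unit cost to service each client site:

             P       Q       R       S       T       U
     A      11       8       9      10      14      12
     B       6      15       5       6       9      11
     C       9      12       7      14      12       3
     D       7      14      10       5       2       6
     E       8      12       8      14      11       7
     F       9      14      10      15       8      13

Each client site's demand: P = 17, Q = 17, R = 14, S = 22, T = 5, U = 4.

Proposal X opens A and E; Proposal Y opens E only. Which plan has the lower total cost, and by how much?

Proposal X is cheaper by 144.

Proposal X: {A, E}: P→E 8·17=136, Q→A 8·17=136, R→E 8·14=112, S→A 10·22=220, T→E 11·5=55, U→E 7·4=28. Service 687; fixed 22; total 709.
Proposal Y: {E}: P→E 8·17=136, Q→E 12·17=204, R→E 8·14=112, S→E 14·22=308, T→E 11·5=55, U→E 7·4=28. Service 843; fixed 10; total 853.
Difference: |709 − 853| = 144.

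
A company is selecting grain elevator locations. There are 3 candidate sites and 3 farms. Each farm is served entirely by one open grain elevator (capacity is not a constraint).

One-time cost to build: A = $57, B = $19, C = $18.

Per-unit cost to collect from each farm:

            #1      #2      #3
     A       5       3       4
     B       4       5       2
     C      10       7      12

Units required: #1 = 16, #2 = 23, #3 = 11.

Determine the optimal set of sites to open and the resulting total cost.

For any fixed open set, each farm goes to its cheapest open site; total = fixed + service.
{B}: #1→B 4·16=64, #2→B 5·23=115, #3→B 2·11=22. Service 201; fixed 19; total 220.
{A, B}: #1→B 4·16=64, #2→A 3·23=69, #3→B 2·11=22. Service 155; fixed 76; total 231.
{B, C}: service 201 + fixed 37 = 238
{A, B, C}: service 155 + fixed 94 = 249
No other subset beats 220.

Open B only; minimum total cost 220.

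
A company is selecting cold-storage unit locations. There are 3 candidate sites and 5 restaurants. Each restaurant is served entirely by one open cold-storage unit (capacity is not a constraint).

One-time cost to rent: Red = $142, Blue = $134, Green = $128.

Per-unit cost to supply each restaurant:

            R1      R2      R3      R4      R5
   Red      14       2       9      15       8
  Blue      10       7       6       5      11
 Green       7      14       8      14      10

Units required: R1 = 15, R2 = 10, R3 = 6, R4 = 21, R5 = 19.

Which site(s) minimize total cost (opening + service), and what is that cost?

For any fixed open set, each restaurant goes to its cheapest open site; total = fixed + service.
{Blue}: R1→Blue 10·15=150, R2→Blue 7·10=70, R3→Blue 6·6=36, R4→Blue 5·21=105, R5→Blue 11·19=209. Service 570; fixed 134; total 704.
{Red, Blue}: service 463 + fixed 276 = 739
{Blue, Green}: service 506 + fixed 262 = 768
{Red, Blue, Green}: service 418 + fixed 404 = 822
(All 7 nonempty subsets were checked; Blue only is lowest.)

Open Blue only; minimum total cost 704.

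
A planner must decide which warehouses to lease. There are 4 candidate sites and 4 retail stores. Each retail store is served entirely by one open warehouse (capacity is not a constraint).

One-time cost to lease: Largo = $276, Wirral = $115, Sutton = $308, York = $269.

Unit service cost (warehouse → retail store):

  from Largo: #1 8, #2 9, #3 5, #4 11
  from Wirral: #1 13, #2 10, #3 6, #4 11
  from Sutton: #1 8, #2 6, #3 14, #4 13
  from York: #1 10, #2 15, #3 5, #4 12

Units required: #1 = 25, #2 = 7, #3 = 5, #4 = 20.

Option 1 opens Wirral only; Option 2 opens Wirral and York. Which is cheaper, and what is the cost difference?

Option 1 is cheaper by 189.

Option 1: {Wirral}: #1→Wirral 13·25=325, #2→Wirral 10·7=70, #3→Wirral 6·5=30, #4→Wirral 11·20=220. Service 645; fixed 115; total 760.
Option 2: {Wirral, York}: #1→York 10·25=250, #2→Wirral 10·7=70, #3→York 5·5=25, #4→Wirral 11·20=220. Service 565; fixed 384; total 949.
Difference: |760 − 949| = 189.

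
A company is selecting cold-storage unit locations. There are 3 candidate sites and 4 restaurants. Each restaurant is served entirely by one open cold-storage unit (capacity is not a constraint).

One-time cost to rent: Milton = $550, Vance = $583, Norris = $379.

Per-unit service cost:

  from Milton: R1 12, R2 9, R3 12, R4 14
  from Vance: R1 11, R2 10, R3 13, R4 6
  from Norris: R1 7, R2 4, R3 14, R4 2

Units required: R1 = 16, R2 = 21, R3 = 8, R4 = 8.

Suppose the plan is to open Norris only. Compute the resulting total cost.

Each restaurant is assigned to its cheapest site among the open ones.
{Norris}: R1→Norris 7·16=112, R2→Norris 4·21=84, R3→Norris 14·8=112, R4→Norris 2·8=16. Service 324; fixed 379; total 703.

Total cost: 703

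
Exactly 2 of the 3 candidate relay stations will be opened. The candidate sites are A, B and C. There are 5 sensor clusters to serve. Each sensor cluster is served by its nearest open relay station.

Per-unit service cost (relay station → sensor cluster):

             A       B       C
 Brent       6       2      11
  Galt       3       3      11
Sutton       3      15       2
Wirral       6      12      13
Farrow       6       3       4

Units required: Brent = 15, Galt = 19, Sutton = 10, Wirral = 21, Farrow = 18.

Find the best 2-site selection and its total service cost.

With exactly 2 open, each sensor cluster uses its cheapest among the chosen.
{A, B}: Brent→B 2·15=30, Galt→A 3·19=57, Sutton→A 3·10=30, Wirral→A 6·21=126, Farrow→B 3·18=54. Service cost 297.
{A, C}: service cost 365
{B, C}: service cost 413
Among all 3 size-2 choices, {A, B} is lowest.

Choose A and B; total service cost 297.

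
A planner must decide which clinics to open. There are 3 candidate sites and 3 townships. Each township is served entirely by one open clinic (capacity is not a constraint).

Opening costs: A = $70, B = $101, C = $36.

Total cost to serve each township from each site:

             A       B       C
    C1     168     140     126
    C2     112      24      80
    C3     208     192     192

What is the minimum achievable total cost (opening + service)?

For any fixed open set, each township goes to its cheapest open site; total = fixed + service.
{C}: C1→C 126, C2→C 80, C3→C 192. Service 398; fixed 36; total 434.
{B}: service 356 + fixed 101 = 457
{B, C}: service 342 + fixed 137 = 479
{A, B, C}: C1→C 126, C2→B 24, C3→B 192. Service 342; fixed 207; total 549.
No other subset beats 434.

Minimum total cost: 434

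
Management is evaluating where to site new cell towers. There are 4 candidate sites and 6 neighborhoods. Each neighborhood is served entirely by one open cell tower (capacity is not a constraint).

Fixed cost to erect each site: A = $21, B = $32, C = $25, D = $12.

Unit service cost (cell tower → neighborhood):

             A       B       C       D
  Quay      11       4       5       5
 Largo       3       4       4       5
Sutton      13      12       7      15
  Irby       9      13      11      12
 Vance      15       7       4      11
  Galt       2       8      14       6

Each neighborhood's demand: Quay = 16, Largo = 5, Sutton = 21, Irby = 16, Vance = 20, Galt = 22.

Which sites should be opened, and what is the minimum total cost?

For any fixed open set, each neighborhood goes to its cheapest open site; total = fixed + service.
{A, C}: Quay→C 5·16=80, Largo→A 3·5=15, Sutton→C 7·21=147, Irby→A 9·16=144, Vance→C 4·20=80, Galt→A 2·22=44. Service 510; fixed 46; total 556.
{A, C, D}: Quay→C 5·16=80, Largo→A 3·5=15, Sutton→C 7·21=147, Irby→A 9·16=144, Vance→C 4·20=80, Galt→A 2·22=44. Service 510; fixed 58; total 568.
{A, B, C}: service 494 + fixed 78 = 572
{A, B, C, D}: Quay→B 4·16=64, Largo→A 3·5=15, Sutton→C 7·21=147, Irby→A 9·16=144, Vance→C 4·20=80, Galt→A 2·22=44. Service 494; fixed 90; total 584.
No other subset beats 556.

Open A and C; minimum total cost 556.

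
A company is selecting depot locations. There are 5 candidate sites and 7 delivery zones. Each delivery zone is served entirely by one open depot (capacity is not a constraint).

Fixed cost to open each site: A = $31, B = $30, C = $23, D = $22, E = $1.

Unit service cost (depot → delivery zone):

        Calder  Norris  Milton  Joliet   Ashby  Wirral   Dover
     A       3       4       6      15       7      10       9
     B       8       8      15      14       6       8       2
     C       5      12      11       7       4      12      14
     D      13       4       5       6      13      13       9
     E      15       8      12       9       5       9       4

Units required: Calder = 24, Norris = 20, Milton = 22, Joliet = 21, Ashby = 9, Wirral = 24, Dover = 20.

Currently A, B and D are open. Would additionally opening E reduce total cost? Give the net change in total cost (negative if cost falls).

Current service cost with {A, B, D}: 674.
Adding E: each delivery zone re-picks its cheapest; new service cost 665, saving 9.
Extra fixed cost: 1. Net change = 1 − 9 = -8.
(Totals: 757 → 749.)

Yes — net change −8 (cost falls by 8).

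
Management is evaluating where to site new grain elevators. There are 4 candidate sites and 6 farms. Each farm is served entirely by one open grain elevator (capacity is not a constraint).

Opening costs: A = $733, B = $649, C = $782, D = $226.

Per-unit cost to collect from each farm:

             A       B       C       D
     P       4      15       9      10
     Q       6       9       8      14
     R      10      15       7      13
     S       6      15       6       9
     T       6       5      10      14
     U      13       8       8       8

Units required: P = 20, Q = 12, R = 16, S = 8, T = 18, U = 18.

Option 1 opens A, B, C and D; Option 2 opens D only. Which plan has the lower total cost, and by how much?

Option 1: {A, B, C, D}: P→A 4·20=80, Q→A 6·12=72, R→C 7·16=112, S→A 6·8=48, T→B 5·18=90, U→B 8·18=144. Service 546; fixed 2390; total 2936.
Option 2: {D}: P→D 10·20=200, Q→D 14·12=168, R→D 13·16=208, S→D 9·8=72, T→D 14·18=252, U→D 8·18=144. Service 1044; fixed 226; total 1270.
Difference: |2936 − 1270| = 1666.

Option 2 is cheaper by 1666.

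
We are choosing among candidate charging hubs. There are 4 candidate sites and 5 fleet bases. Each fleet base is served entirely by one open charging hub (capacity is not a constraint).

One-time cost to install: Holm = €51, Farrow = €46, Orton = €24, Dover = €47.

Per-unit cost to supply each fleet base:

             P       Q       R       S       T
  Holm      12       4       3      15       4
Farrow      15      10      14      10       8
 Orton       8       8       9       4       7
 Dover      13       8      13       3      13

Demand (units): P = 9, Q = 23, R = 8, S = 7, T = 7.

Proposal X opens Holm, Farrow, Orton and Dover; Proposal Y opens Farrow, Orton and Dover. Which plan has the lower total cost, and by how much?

Proposal X is cheaper by 110.

Proposal X: {Holm, Farrow, Orton, Dover}: P→Orton 8·9=72, Q→Holm 4·23=92, R→Holm 3·8=24, S→Dover 3·7=21, T→Holm 4·7=28. Service 237; fixed 168; total 405.
Proposal Y: {Farrow, Orton, Dover}: P→Orton 8·9=72, Q→Orton 8·23=184, R→Orton 9·8=72, S→Dover 3·7=21, T→Orton 7·7=49. Service 398; fixed 117; total 515.
Difference: |405 − 515| = 110.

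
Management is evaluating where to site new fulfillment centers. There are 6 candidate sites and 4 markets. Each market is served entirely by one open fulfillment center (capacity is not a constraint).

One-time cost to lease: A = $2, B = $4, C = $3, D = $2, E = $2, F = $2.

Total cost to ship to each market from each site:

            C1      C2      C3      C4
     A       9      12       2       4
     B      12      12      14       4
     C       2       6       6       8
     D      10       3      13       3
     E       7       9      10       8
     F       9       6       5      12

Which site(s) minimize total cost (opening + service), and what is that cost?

Open A, C and D; minimum total cost 17.

For any fixed open set, each market goes to its cheapest open site; total = fixed + service.
{A, C, D}: C1→C 2, C2→D 3, C3→A 2, C4→D 3. Service 10; fixed 7; total 17.
{A, C}: service 14 + fixed 5 = 19
{A, C, D, E}: service 10 + fixed 9 = 19
{A, B, C, D, E, F}: service 10 + fixed 15 = 25
No other subset beats 17.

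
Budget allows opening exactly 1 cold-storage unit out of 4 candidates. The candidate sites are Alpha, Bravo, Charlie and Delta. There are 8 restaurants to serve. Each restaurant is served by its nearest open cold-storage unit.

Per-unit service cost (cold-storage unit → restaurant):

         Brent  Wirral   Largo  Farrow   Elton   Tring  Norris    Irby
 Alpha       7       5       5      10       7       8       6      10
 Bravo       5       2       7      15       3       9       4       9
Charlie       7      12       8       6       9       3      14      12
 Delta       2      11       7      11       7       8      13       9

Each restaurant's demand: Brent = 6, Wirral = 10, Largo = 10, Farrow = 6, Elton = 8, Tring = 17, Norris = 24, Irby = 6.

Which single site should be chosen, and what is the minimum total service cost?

Choose Bravo only; total service cost 537.

With exactly 1 open, each restaurant uses its cheapest among the chosen.
{Bravo}: Brent→Bravo 5·6=30, Wirral→Bravo 2·10=20, Largo→Bravo 7·10=70, Farrow→Bravo 15·6=90, Elton→Bravo 3·8=24, Tring→Bravo 9·17=153, Norris→Bravo 4·24=96, Irby→Bravo 9·6=54. Service cost 537.
{Alpha}: service cost 598
{Charlie}: service cost 809
Among all 4 size-1 choices, {Bravo} is lowest.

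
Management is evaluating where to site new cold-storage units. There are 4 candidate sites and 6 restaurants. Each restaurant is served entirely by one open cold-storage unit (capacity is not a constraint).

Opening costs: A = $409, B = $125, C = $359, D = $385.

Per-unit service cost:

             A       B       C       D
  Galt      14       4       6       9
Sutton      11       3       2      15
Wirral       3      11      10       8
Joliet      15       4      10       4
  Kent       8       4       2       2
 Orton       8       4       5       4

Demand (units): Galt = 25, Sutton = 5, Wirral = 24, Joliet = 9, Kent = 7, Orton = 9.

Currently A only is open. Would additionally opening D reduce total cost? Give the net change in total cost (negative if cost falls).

Current service cost with {A}: 740.
Adding D: each restaurant re-picks its cheapest; new service cost 438, saving 302.
Extra fixed cost: 385. Net change = 385 − 302 = 83.
(Totals: 1149 → 1232.)

No — net change +83 (cost rises by 83).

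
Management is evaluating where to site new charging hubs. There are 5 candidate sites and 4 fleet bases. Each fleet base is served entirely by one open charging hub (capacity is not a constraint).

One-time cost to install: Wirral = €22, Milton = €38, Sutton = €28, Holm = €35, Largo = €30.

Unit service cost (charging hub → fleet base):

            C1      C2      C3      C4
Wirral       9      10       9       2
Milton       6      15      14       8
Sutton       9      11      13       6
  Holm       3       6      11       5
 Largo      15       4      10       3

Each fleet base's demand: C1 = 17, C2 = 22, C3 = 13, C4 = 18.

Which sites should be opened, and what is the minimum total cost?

For any fixed open set, each fleet base goes to its cheapest open site; total = fixed + service.
{Wirral, Holm, Largo}: C1→Holm 3·17=51, C2→Largo 4·22=88, C3→Wirral 9·13=117, C4→Wirral 2·18=36. Service 292; fixed 87; total 379.
{Holm, Largo}: C1→Holm 3·17=51, C2→Largo 4·22=88, C3→Largo 10·13=130, C4→Largo 3·18=54. Service 323; fixed 65; total 388.
{Wirral, Holm}: service 336 + fixed 57 = 393
{Wirral, Milton, Sutton, Holm, Largo}: service 292 + fixed 153 = 445
No other subset beats 379.

Open Wirral, Holm and Largo; minimum total cost 379.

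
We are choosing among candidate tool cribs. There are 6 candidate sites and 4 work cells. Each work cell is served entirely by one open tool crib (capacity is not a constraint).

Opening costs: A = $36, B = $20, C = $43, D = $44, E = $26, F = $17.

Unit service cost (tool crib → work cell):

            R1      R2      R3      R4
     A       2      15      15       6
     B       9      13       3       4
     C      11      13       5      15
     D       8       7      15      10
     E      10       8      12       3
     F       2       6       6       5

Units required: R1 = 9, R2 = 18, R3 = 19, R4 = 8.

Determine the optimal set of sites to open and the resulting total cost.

For any fixed open set, each work cell goes to its cheapest open site; total = fixed + service.
{B, F}: R1→F 2·9=18, R2→F 6·18=108, R3→B 3·19=57, R4→B 4·8=32. Service 215; fixed 37; total 252.
{B, E, F}: R1→F 2·9=18, R2→F 6·18=108, R3→B 3·19=57, R4→E 3·8=24. Service 207; fixed 63; total 270.
{A, B, F}: R1→A 2·9=18, R2→F 6·18=108, R3→B 3·19=57, R4→B 4·8=32. Service 215; fixed 73; total 288.
{A, B, C, D, E, F}: service 207 + fixed 186 = 393
No other subset beats 252.

Open B and F; minimum total cost 252.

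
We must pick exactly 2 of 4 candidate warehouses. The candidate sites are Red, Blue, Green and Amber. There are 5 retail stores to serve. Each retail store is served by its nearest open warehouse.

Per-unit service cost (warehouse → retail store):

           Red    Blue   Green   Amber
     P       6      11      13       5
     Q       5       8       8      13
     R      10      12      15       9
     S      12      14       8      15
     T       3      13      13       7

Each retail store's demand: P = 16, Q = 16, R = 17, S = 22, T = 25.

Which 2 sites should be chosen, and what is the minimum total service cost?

With exactly 2 open, each retail store uses its cheapest among the chosen.
{Red, Green}: P→Red 6·16=96, Q→Red 5·16=80, R→Red 10·17=170, S→Green 8·22=176, T→Red 3·25=75. Service cost 597.
{Red, Amber}: service cost 652
{Red, Blue}: service cost 685
Among all 6 size-2 choices, {Red, Green} is lowest.

Choose Red and Green; total service cost 597.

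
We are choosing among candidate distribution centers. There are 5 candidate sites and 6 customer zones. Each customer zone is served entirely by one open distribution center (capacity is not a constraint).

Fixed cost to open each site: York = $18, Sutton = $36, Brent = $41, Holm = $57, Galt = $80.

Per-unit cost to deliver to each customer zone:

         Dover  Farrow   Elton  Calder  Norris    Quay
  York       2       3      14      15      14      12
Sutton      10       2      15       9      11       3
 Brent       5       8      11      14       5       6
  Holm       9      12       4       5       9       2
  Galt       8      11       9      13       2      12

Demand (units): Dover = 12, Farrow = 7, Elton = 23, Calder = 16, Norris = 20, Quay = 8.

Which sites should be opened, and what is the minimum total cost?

For any fixed open set, each customer zone goes to its cheapest open site; total = fixed + service.
{York, Holm, Galt}: Dover→York 2·12=24, Farrow→York 3·7=21, Elton→Holm 4·23=92, Calder→Holm 5·16=80, Norris→Galt 2·20=40, Quay→Holm 2·8=16. Service 273; fixed 155; total 428.
{York, Brent, Holm}: Dover→York 2·12=24, Farrow→York 3·7=21, Elton→Holm 4·23=92, Calder→Holm 5·16=80, Norris→Brent 5·20=100, Quay→Holm 2·8=16. Service 333; fixed 116; total 449.
{York, Sutton, Holm, Galt}: service 266 + fixed 191 = 457
{York, Sutton, Brent, Holm, Galt}: Dover→York 2·12=24, Farrow→Sutton 2·7=14, Elton→Holm 4·23=92, Calder→Holm 5·16=80, Norris→Galt 2·20=40, Quay→Holm 2·8=16. Service 266; fixed 232; total 498.
No other subset beats 428.

Open York, Holm and Galt; minimum total cost 428.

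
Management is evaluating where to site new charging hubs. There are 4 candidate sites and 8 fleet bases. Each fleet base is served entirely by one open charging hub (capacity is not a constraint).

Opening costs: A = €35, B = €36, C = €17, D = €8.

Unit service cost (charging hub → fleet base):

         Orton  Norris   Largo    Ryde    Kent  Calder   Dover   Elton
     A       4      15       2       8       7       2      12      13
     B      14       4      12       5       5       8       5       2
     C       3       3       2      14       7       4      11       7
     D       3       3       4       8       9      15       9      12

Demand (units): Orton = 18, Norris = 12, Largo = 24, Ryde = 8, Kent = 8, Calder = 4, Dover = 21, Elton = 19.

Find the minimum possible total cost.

For any fixed open set, each fleet base goes to its cheapest open site; total = fixed + service.
{B, C}: Orton→C 3·18=54, Norris→C 3·12=36, Largo→C 2·24=48, Ryde→B 5·8=40, Kent→B 5·8=40, Calder→C 4·4=16, Dover→B 5·21=105, Elton→B 2·19=38. Service 377; fixed 53; total 430.
{B, C, D}: Orton→C 3·18=54, Norris→C 3·12=36, Largo→C 2·24=48, Ryde→B 5·8=40, Kent→B 5·8=40, Calder→C 4·4=16, Dover→B 5·21=105, Elton→B 2·19=38. Service 377; fixed 61; total 438.
{A, B, D}: Orton→D 3·18=54, Norris→D 3·12=36, Largo→A 2·24=48, Ryde→B 5·8=40, Kent→B 5·8=40, Calder→A 2·4=8, Dover→B 5·21=105, Elton→B 2·19=38. Service 369; fixed 79; total 448.
{A, B, C, D}: Orton→C 3·18=54, Norris→C 3·12=36, Largo→A 2·24=48, Ryde→B 5·8=40, Kent→B 5·8=40, Calder→A 2·4=8, Dover→B 5·21=105, Elton→B 2·19=38. Service 369; fixed 96; total 465.
(All 15 nonempty subsets were checked; B and C is lowest.)

Minimum total cost: 430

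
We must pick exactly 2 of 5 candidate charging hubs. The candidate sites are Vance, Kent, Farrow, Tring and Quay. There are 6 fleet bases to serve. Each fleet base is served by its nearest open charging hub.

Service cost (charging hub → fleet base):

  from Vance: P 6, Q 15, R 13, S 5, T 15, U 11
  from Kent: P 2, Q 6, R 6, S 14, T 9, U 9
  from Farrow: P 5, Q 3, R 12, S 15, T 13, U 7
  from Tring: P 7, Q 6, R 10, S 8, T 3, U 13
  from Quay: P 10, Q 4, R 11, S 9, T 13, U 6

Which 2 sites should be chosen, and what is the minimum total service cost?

With exactly 2 open, each fleet base uses its cheapest among the chosen.
{Kent, Tring}: P→Kent 2, Q→Kent 6, R→Kent 6, S→Tring 8, T→Tring 3, U→Kent 9. Service cost 34.
{Kent, Quay}: service cost 36
{Farrow, Tring}: service cost 36
Among all 10 size-2 choices, {Kent, Tring} is lowest.

Choose Kent and Tring; total service cost 34.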